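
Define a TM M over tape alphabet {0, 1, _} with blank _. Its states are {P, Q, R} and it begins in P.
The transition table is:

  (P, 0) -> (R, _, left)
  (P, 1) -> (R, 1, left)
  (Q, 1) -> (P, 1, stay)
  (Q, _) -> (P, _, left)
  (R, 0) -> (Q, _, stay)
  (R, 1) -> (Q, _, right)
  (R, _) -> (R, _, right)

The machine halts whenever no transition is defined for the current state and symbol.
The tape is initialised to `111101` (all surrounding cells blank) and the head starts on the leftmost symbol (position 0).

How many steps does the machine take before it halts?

15

P | _[1]11101   read 1 → write 1, move left, go to R
R | [_]111101   read _ → write _, move right, go to R
R | _[1]11101   read 1 → write _, move right, go to Q
Q | __[1]1101   read 1 → write 1, move stay, go to P
P | __[1]1101   read 1 → write 1, move left, go to R
R | _[_]11101   read _ → write _, move right, go to R
R | __[1]1101   read 1 → write _, move right, go to Q
Q | ___[1]101   read 1 → write 1, move stay, go to P
P | ___[1]101   read 1 → write 1, move left, go to R
R | __[_]1101   read _ → write _, move right, go to R
R | ___[1]101   read 1 → write _, move right, go to Q
Q | ____[1]01   read 1 → write 1, move stay, go to P
P | ____[1]01   read 1 → write 1, move left, go to R
R | ___[_]101   read _ → write _, move right, go to R
R | ____[1]01   read 1 → write _, move right, go to Q
Q | _____[0]1
M halts after 15 transitions.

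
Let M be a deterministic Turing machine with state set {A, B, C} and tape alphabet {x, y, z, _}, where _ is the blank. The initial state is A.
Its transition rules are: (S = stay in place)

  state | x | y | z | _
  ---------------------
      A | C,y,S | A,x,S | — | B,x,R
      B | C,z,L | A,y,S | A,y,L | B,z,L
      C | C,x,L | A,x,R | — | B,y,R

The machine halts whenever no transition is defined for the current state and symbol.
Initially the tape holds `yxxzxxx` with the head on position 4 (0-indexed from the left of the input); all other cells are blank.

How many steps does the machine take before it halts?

12

A | yxxz[x]xx__   read x → write y, move S, go to C
C | yxxz[y]xx__   read y → write x, move R, go to A
A | yxxzx[x]x__   read x → write y, move S, go to C
C | yxxzx[y]x__   read y → write x, move R, go to A
A | yxxzxx[x]__   read x → write y, move S, go to C
C | yxxzxx[y]__   read y → write x, move R, go to A
A | yxxzxxx[_]_   read _ → write x, move R, go to B
B | yxxzxxxx[_]   read _ → write z, move L, go to B
B | yxxzxxx[x]z   read x → write z, move L, go to C
C | yxxzxx[x]zz   read x → write x, move L, go to C
C | yxxzx[x]xzz   read x → write x, move L, go to C
C | yxxz[x]xxzz   read x → write x, move L, go to C
C | yxx[z]xxxzz
M halts after 12 transitions.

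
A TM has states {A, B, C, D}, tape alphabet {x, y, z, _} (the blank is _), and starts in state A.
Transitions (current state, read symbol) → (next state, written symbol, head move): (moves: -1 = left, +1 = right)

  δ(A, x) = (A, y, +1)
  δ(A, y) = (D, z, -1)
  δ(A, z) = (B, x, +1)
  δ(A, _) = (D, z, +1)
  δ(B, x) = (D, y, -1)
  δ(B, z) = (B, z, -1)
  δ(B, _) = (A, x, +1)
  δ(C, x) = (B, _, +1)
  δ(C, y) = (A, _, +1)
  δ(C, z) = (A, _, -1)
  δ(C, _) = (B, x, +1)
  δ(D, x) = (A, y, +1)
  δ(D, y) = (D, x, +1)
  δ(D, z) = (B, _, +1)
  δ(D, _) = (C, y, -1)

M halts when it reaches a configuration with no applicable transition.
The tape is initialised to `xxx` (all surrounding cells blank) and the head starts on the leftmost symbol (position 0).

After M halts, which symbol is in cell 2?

state=A head=0 tape=[x]xx______   (A,x)→(A,y,+1)
state=A head=1 tape=y[x]x______   (A,x)→(A,y,+1)
state=A head=2 tape=yy[x]______   (A,x)→(A,y,+1)
state=A head=3 tape=yyy[_]_____   (A,_)→(D,z,+1)
state=D head=4 tape=yyyz[_]____   (D,_)→(C,y,-1)
state=C head=3 tape=yyy[z]y____   (C,z)→(A,_,-1)
state=A head=2 tape=yy[y]_y____   (A,y)→(D,z,-1)
state=D head=1 tape=y[y]z_y____   (D,y)→(D,x,+1)
state=D head=2 tape=yx[z]_y____   (D,z)→(B,_,+1)
state=B head=3 tape=yx_[_]y____   (B,_)→(A,x,+1)
state=A head=4 tape=yx_x[y]____   (A,y)→(D,z,-1)
state=D head=3 tape=yx_[x]z____   (D,x)→(A,y,+1)
state=A head=4 tape=yx_y[z]____   (A,z)→(B,x,+1)
state=B head=5 tape=yx_yx[_]___   (B,_)→(A,x,+1)
state=A head=6 tape=yx_yxx[_]__   (A,_)→(D,z,+1)
state=D head=7 tape=yx_yxxz[_]_   (D,_)→(C,y,-1)
state=C head=6 tape=yx_yxx[z]y_   (C,z)→(A,_,-1)
state=A head=5 tape=yx_yx[x]_y_   (A,x)→(A,y,+1)
state=A head=6 tape=yx_yxy[_]y_   (A,_)→(D,z,+1)
state=D head=7 tape=yx_yxyz[y]_   (D,y)→(D,x,+1)
state=D head=8 tape=yx_yxyzx[_]   (D,_)→(C,y,-1)
state=C head=7 tape=yx_yxyz[x]y   (C,x)→(B,_,+1)
state=B head=8 tape=yx_yxyz_[y]
Cell 2 holds _ when M halts.

_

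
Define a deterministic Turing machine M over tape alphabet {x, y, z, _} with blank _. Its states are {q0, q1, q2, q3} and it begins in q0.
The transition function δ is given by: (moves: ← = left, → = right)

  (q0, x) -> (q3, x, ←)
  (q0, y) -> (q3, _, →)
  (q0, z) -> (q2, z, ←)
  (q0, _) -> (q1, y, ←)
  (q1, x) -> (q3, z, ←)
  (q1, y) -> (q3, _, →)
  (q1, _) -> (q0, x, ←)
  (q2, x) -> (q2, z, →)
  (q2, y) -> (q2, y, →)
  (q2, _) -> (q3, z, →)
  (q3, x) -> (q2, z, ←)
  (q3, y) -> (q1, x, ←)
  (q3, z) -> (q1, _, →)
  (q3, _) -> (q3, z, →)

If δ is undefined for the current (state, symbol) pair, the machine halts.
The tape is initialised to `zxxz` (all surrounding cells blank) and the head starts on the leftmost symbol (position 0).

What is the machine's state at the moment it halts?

q1

state=q0 head=0 tape=_[z]xxz   (q0,z)→(q2,z,←)
state=q2 head=-1 tape=[_]zxxz   (q2,_)→(q3,z,→)
state=q3 head=0 tape=z[z]xxz   (q3,z)→(q1,_,→)
state=q1 head=1 tape=z_[x]xz   (q1,x)→(q3,z,←)
state=q3 head=0 tape=z[_]zxz   (q3,_)→(q3,z,→)
state=q3 head=1 tape=zz[z]xz   (q3,z)→(q1,_,→)
state=q1 head=2 tape=zz_[x]z   (q1,x)→(q3,z,←)
state=q3 head=1 tape=zz[_]zz   (q3,_)→(q3,z,→)
state=q3 head=2 tape=zzz[z]z   (q3,z)→(q1,_,→)
state=q1 head=3 tape=zzz_[z]
No transition is defined for (q1, z); M halts in state q1.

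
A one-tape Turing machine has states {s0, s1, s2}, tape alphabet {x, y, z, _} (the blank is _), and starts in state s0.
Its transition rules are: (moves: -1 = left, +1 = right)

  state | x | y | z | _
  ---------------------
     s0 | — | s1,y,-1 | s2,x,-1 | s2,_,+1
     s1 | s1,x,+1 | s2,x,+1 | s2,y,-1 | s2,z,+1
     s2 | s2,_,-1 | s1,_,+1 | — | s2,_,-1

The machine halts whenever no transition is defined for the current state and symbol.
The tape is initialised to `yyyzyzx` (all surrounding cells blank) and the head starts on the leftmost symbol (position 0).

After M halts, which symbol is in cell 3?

s0 | _[y]yyzyzx   read y → write y, move -1, go to s1
s1 | [_]yyyzyzx   read _ → write z, move +1, go to s2
s2 | z[y]yyzyzx   read y → write _, move +1, go to s1
s1 | z_[y]yzyzx   read y → write x, move +1, go to s2
s2 | z_x[y]zyzx   read y → write _, move +1, go to s1
s1 | z_x_[z]yzx   read z → write y, move -1, go to s2
s2 | z_x[_]yyzx   read _ → write _, move -1, go to s2
s2 | z_[x]_yyzx   read x → write _, move -1, go to s2
s2 | z[_]__yyzx   read _ → write _, move -1, go to s2
s2 | [z]___yyzx
Cell 3 holds y when M halts.

y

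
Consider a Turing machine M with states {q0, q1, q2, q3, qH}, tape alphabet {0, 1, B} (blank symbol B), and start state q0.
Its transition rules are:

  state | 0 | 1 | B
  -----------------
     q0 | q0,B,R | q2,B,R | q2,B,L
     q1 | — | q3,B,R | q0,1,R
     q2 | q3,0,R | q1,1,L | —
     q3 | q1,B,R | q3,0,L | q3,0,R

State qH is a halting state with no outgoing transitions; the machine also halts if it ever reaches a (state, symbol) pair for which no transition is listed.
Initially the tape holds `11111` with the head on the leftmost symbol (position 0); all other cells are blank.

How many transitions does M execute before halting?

state=q0 head=0 tape=[1]1111B   (q0,1)→(q2,B,R)
state=q2 head=1 tape=B[1]111B   (q2,1)→(q1,1,L)
state=q1 head=0 tape=[B]1111B   (q1,B)→(q0,1,R)
state=q0 head=1 tape=1[1]111B   (q0,1)→(q2,B,R)
state=q2 head=2 tape=1B[1]11B   (q2,1)→(q1,1,L)
state=q1 head=1 tape=1[B]111B   (q1,B)→(q0,1,R)
state=q0 head=2 tape=11[1]11B   (q0,1)→(q2,B,R)
state=q2 head=3 tape=11B[1]1B   (q2,1)→(q1,1,L)
state=q1 head=2 tape=11[B]11B   (q1,B)→(q0,1,R)
state=q0 head=3 tape=111[1]1B   (q0,1)→(q2,B,R)
state=q2 head=4 tape=111B[1]B   (q2,1)→(q1,1,L)
state=q1 head=3 tape=111[B]1B   (q1,B)→(q0,1,R)
state=q0 head=4 tape=1111[1]B   (q0,1)→(q2,B,R)
state=q2 head=5 tape=1111B[B]
M halts after 13 transitions.

13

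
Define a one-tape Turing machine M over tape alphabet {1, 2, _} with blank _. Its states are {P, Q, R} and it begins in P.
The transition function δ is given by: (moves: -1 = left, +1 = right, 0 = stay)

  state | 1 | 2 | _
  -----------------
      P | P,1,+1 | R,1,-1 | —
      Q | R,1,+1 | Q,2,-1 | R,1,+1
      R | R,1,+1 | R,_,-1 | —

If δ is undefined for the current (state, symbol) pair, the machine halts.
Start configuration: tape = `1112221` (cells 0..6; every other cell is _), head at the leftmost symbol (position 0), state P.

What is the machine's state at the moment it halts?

P | [1]112221   read 1 → write 1, move +1, go to P
P | 1[1]12221   read 1 → write 1, move +1, go to P
P | 11[1]2221   read 1 → write 1, move +1, go to P
P | 111[2]221   read 2 → write 1, move -1, go to R
R | 11[1]1221   read 1 → write 1, move +1, go to R
R | 111[1]221   read 1 → write 1, move +1, go to R
R | 1111[2]21   read 2 → write _, move -1, go to R
R | 111[1]_21   read 1 → write 1, move +1, go to R
R | 1111[_]21
No transition is defined for (R, _); M halts in state R.

R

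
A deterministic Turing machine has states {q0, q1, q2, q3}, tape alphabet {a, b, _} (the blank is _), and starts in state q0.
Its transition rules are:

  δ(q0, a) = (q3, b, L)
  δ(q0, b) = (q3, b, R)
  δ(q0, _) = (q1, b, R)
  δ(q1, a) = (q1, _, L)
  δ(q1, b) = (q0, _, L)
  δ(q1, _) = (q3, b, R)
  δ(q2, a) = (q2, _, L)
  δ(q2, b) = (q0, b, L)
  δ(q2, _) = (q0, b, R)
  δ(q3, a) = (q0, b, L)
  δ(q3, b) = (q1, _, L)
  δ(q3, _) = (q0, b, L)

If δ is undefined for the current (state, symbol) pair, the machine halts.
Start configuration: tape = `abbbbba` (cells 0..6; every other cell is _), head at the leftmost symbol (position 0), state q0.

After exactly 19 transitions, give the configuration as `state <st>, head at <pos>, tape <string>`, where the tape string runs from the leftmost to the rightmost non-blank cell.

state q1, head at -3, tape b__bbbbbba

q0 | ___[a]bbbbba   read a → write b, move L, go to q3
q3 | __[_]bbbbbba   read _ → write b, move L, go to q0
q0 | _[_]bbbbbbba   read _ → write b, move R, go to q1
q1 | _b[b]bbbbbba   read b → write _, move L, go to q0
q0 | _[b]_bbbbbba   read b → write b, move R, go to q3
q3 | _b[_]bbbbbba   read _ → write b, move L, go to q0
q0 | _[b]bbbbbbba   read b → write b, move R, go to q3
q3 | _b[b]bbbbbba   read b → write _, move L, go to q1
q1 | _[b]_bbbbbba   read b → write _, move L, go to q0
q0 | [_]__bbbbbba   read _ → write b, move R, go to q1
q1 | b[_]_bbbbbba   read _ → write b, move R, go to q3
q3 | bb[_]bbbbbba   read _ → write b, move L, go to q0
q0 | b[b]bbbbbbba   read b → write b, move R, go to q3
q3 | bb[b]bbbbbba   read b → write _, move L, go to q1
q1 | b[b]_bbbbbba   read b → write _, move L, go to q0
q0 | [b]__bbbbbba   read b → write b, move R, go to q3
q3 | b[_]_bbbbbba   read _ → write b, move L, go to q0
q0 | [b]b_bbbbbba   read b → write b, move R, go to q3
q3 | b[b]_bbbbbba   read b → write _, move L, go to q1
q1 | [b]__bbbbbba
After 19 steps: state q1, head at -3, tape b__bbbbbba.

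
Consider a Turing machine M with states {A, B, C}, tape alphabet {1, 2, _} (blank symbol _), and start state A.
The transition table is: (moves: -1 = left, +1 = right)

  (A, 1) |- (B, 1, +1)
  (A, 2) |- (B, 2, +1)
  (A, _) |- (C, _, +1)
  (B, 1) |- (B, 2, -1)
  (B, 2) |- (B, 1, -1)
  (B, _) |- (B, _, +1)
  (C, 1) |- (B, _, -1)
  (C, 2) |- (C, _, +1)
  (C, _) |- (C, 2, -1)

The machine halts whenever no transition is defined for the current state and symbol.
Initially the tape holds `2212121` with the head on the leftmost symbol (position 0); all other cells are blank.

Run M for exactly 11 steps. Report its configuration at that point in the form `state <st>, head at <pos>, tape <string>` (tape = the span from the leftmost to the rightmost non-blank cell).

state B, head at -1, tape 1112121

A | _[2]212121   read 2 → write 2, move +1, go to B
B | _2[2]12121   read 2 → write 1, move -1, go to B
B | _[2]112121   read 2 → write 1, move -1, go to B
B | [_]1112121   read _ → write _, move +1, go to B
B | _[1]112121   read 1 → write 2, move -1, go to B
B | [_]2112121   read _ → write _, move +1, go to B
B | _[2]112121   read 2 → write 1, move -1, go to B
B | [_]1112121   read _ → write _, move +1, go to B
B | _[1]112121   read 1 → write 2, move -1, go to B
B | [_]2112121   read _ → write _, move +1, go to B
B | _[2]112121   read 2 → write 1, move -1, go to B
B | [_]1112121
After 11 steps: state B, head at -1, tape 1112121.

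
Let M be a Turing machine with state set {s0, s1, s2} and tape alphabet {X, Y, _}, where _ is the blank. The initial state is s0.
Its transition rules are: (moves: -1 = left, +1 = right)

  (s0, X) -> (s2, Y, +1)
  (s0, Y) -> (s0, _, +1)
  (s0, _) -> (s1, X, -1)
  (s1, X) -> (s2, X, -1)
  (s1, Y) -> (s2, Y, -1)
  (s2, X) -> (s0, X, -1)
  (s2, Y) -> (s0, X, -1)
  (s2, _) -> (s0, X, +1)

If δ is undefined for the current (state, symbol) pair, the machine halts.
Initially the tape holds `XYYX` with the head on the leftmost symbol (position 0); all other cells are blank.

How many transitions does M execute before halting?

s0 | [X]YYX__   read X → write Y, move +1, go to s2
s2 | Y[Y]YX__   read Y → write X, move -1, go to s0
s0 | [Y]XYX__   read Y → write _, move +1, go to s0
s0 | _[X]YX__   read X → write Y, move +1, go to s2
s2 | _Y[Y]X__   read Y → write X, move -1, go to s0
s0 | _[Y]XX__   read Y → write _, move +1, go to s0
s0 | __[X]X__   read X → write Y, move +1, go to s2
s2 | __Y[X]__   read X → write X, move -1, go to s0
s0 | __[Y]X__   read Y → write _, move +1, go to s0
s0 | ___[X]__   read X → write Y, move +1, go to s2
s2 | ___Y[_]_   read _ → write X, move +1, go to s0
s0 | ___YX[_]   read _ → write X, move -1, go to s1
s1 | ___Y[X]X   read X → write X, move -1, go to s2
s2 | ___[Y]XX   read Y → write X, move -1, go to s0
s0 | __[_]XXX   read _ → write X, move -1, go to s1
s1 | _[_]XXXX
M halts after 15 transitions.

15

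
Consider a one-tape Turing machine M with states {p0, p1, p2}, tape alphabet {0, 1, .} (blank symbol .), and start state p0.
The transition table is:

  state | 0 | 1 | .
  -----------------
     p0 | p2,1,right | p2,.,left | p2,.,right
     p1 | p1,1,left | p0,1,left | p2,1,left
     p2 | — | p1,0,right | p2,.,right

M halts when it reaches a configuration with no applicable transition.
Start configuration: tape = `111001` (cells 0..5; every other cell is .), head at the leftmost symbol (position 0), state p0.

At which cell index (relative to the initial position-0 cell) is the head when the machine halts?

state=p0 head=0 tape=.[1]11001.   (p0,1)→(p2,.,left)
state=p2 head=-1 tape=[.].11001.   (p2,.)→(p2,.,right)
state=p2 head=0 tape=.[.]11001.   (p2,.)→(p2,.,right)
state=p2 head=1 tape=..[1]1001.   (p2,1)→(p1,0,right)
state=p1 head=2 tape=..0[1]001.   (p1,1)→(p0,1,left)
state=p0 head=1 tape=..[0]1001.   (p0,0)→(p2,1,right)
state=p2 head=2 tape=..1[1]001.   (p2,1)→(p1,0,right)
state=p1 head=3 tape=..10[0]01.   (p1,0)→(p1,1,left)
state=p1 head=2 tape=..1[0]101.   (p1,0)→(p1,1,left)
state=p1 head=1 tape=..[1]1101.   (p1,1)→(p0,1,left)
state=p0 head=0 tape=.[.]11101.   (p0,.)→(p2,.,right)
state=p2 head=1 tape=..[1]1101.   (p2,1)→(p1,0,right)
state=p1 head=2 tape=..0[1]101.   (p1,1)→(p0,1,left)
state=p0 head=1 tape=..[0]1101.   (p0,0)→(p2,1,right)
state=p2 head=2 tape=..1[1]101.   (p2,1)→(p1,0,right)
state=p1 head=3 tape=..10[1]01.   (p1,1)→(p0,1,left)
state=p0 head=2 tape=..1[0]101.   (p0,0)→(p2,1,right)
state=p2 head=3 tape=..11[1]01.   (p2,1)→(p1,0,right)
state=p1 head=4 tape=..110[0]1.   (p1,0)→(p1,1,left)
state=p1 head=3 tape=..11[0]11.   (p1,0)→(p1,1,left)
state=p1 head=2 tape=..1[1]111.   (p1,1)→(p0,1,left)
state=p0 head=1 tape=..[1]1111.   (p0,1)→(p2,.,left)
state=p2 head=0 tape=.[.].1111.   (p2,.)→(p2,.,right)
state=p2 head=1 tape=..[.]1111.   (p2,.)→(p2,.,right)
state=p2 head=2 tape=...[1]111.   (p2,1)→(p1,0,right)
state=p1 head=3 tape=...0[1]11.   (p1,1)→(p0,1,left)
state=p0 head=2 tape=...[0]111.   (p0,0)→(p2,1,right)
state=p2 head=3 tape=...1[1]11.   (p2,1)→(p1,0,right)
state=p1 head=4 tape=...10[1]1.   (p1,1)→(p0,1,left)
state=p0 head=3 tape=...1[0]11.   (p0,0)→(p2,1,right)
state=p2 head=4 tape=...11[1]1.   (p2,1)→(p1,0,right)
state=p1 head=5 tape=...110[1].   (p1,1)→(p0,1,left)
state=p0 head=4 tape=...11[0]1.   (p0,0)→(p2,1,right)
state=p2 head=5 tape=...111[1].   (p2,1)→(p1,0,right)
state=p1 head=6 tape=...1110[.]   (p1,.)→(p2,1,left)
state=p2 head=5 tape=...111[0]1
At halt the head is at cell 5.

5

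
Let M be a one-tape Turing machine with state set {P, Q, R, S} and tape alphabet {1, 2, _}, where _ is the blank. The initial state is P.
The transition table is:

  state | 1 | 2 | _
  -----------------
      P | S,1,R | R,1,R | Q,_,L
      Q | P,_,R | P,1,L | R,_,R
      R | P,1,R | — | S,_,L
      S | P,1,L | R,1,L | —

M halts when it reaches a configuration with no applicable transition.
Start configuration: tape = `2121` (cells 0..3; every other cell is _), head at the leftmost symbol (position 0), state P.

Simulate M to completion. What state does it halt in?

S

state=P head=0 tape=[2]121_   (P,2)→(R,1,R)
state=R head=1 tape=1[1]21_   (R,1)→(P,1,R)
state=P head=2 tape=11[2]1_   (P,2)→(R,1,R)
state=R head=3 tape=111[1]_   (R,1)→(P,1,R)
state=P head=4 tape=1111[_]   (P,_)→(Q,_,L)
state=Q head=3 tape=111[1]_   (Q,1)→(P,_,R)
state=P head=4 tape=111_[_]   (P,_)→(Q,_,L)
state=Q head=3 tape=111[_]_   (Q,_)→(R,_,R)
state=R head=4 tape=111_[_]   (R,_)→(S,_,L)
state=S head=3 tape=111[_]_
No transition is defined for (S, _); M halts in state S.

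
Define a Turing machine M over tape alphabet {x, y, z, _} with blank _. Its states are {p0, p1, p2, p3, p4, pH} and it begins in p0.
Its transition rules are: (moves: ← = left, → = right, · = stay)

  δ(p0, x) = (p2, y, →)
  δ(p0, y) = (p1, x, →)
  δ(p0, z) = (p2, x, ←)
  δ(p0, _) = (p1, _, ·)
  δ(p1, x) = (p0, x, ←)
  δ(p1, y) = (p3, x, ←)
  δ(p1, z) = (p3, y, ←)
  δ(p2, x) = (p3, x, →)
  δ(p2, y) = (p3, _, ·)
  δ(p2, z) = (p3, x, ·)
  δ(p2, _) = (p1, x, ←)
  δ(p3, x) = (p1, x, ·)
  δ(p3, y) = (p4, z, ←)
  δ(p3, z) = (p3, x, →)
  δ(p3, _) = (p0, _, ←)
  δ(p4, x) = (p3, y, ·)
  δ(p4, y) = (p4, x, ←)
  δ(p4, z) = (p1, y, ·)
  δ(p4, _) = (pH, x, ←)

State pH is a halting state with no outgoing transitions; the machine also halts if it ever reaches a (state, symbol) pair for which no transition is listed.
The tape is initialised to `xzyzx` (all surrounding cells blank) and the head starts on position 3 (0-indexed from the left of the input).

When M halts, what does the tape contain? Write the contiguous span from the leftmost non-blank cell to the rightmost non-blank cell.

state=p0 head=3 tape=__xzy[z]x   (p0,z)→(p2,x,←)
state=p2 head=2 tape=__xz[y]xx   (p2,y)→(p3,_,·)
state=p3 head=2 tape=__xz[_]xx   (p3,_)→(p0,_,←)
state=p0 head=1 tape=__x[z]_xx   (p0,z)→(p2,x,←)
state=p2 head=0 tape=__[x]x_xx   (p2,x)→(p3,x,→)
state=p3 head=1 tape=__x[x]_xx   (p3,x)→(p1,x,·)
state=p1 head=1 tape=__x[x]_xx   (p1,x)→(p0,x,←)
state=p0 head=0 tape=__[x]x_xx   (p0,x)→(p2,y,→)
state=p2 head=1 tape=__y[x]_xx   (p2,x)→(p3,x,→)
state=p3 head=2 tape=__yx[_]xx   (p3,_)→(p0,_,←)
state=p0 head=1 tape=__y[x]_xx   (p0,x)→(p2,y,→)
state=p2 head=2 tape=__yy[_]xx   (p2,_)→(p1,x,←)
state=p1 head=1 tape=__y[y]xxx   (p1,y)→(p3,x,←)
state=p3 head=0 tape=__[y]xxxx   (p3,y)→(p4,z,←)
state=p4 head=-1 tape=_[_]zxxxx   (p4,_)→(pH,x,←)
state=pH head=-2 tape=[_]xzxxxx
The non-blank tape span at halt is xzxxxx.

xzxxxx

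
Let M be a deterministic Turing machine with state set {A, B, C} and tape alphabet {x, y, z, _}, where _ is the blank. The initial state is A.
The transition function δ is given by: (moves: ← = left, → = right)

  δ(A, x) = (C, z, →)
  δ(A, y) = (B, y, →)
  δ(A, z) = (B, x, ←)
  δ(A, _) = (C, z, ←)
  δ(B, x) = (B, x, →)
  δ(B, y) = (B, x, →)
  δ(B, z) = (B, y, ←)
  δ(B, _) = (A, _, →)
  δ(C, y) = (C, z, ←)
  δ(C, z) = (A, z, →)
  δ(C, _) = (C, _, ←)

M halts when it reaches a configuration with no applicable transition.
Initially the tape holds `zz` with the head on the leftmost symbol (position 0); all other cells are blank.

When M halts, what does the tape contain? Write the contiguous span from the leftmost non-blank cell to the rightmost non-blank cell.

yxx_z

state=A head=0 tape=_[z]z___   (A,z)→(B,x,←)
state=B head=-1 tape=[_]xz___   (B,_)→(A,_,→)
state=A head=0 tape=_[x]z___   (A,x)→(C,z,→)
state=C head=1 tape=_z[z]___   (C,z)→(A,z,→)
state=A head=2 tape=_zz[_]__   (A,_)→(C,z,←)
state=C head=1 tape=_z[z]z__   (C,z)→(A,z,→)
state=A head=2 tape=_zz[z]__   (A,z)→(B,x,←)
state=B head=1 tape=_z[z]x__   (B,z)→(B,y,←)
state=B head=0 tape=_[z]yx__   (B,z)→(B,y,←)
state=B head=-1 tape=[_]yyx__   (B,_)→(A,_,→)
state=A head=0 tape=_[y]yx__   (A,y)→(B,y,→)
state=B head=1 tape=_y[y]x__   (B,y)→(B,x,→)
state=B head=2 tape=_yx[x]__   (B,x)→(B,x,→)
state=B head=3 tape=_yxx[_]_   (B,_)→(A,_,→)
state=A head=4 tape=_yxx_[_]   (A,_)→(C,z,←)
state=C head=3 tape=_yxx[_]z   (C,_)→(C,_,←)
state=C head=2 tape=_yx[x]_z
The non-blank tape span at halt is yxx_z.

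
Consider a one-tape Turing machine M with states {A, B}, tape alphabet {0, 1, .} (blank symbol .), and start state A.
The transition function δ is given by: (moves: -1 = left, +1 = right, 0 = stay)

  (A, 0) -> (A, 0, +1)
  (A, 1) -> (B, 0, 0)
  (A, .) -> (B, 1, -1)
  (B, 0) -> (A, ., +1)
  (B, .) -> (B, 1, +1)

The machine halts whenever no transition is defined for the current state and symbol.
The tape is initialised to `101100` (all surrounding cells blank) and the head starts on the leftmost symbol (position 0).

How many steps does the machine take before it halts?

15

A | [1]01100..   read 1 → write 0, move 0, go to B
B | [0]01100..   read 0 → write ., move +1, go to A
A | .[0]1100..   read 0 → write 0, move +1, go to A
A | .0[1]100..   read 1 → write 0, move 0, go to B
B | .0[0]100..   read 0 → write ., move +1, go to A
A | .0.[1]00..   read 1 → write 0, move 0, go to B
B | .0.[0]00..   read 0 → write ., move +1, go to A
A | .0..[0]0..   read 0 → write 0, move +1, go to A
A | .0..0[0]..   read 0 → write 0, move +1, go to A
A | .0..00[.].   read . → write 1, move -1, go to B
B | .0..0[0]1.   read 0 → write ., move +1, go to A
A | .0..0.[1].   read 1 → write 0, move 0, go to B
B | .0..0.[0].   read 0 → write ., move +1, go to A
A | .0..0..[.]   read . → write 1, move -1, go to B
B | .0..0.[.]1   read . → write 1, move +1, go to B
B | .0..0.1[1]
M halts after 15 transitions.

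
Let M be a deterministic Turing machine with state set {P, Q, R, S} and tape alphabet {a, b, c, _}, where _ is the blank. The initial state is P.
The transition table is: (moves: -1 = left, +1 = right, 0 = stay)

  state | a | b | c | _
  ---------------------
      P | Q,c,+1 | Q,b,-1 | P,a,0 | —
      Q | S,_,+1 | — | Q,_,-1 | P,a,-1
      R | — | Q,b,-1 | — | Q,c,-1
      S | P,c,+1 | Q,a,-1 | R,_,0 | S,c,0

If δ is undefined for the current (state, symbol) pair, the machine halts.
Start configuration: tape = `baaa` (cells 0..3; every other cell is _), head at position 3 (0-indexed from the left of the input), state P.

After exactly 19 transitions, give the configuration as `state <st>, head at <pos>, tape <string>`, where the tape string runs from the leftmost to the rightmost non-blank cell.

state R, head at 5, tape baac

state=P head=3 tape=baa[a]__   (P,a)→(Q,c,+1)
state=Q head=4 tape=baac[_]_   (Q,_)→(P,a,-1)
state=P head=3 tape=baa[c]a_   (P,c)→(P,a,0)
state=P head=3 tape=baa[a]a_   (P,a)→(Q,c,+1)
state=Q head=4 tape=baac[a]_   (Q,a)→(S,_,+1)
state=S head=5 tape=baac_[_]   (S,_)→(S,c,0)
state=S head=5 tape=baac_[c]   (S,c)→(R,_,0)
state=R head=5 tape=baac_[_]   (R,_)→(Q,c,-1)
state=Q head=4 tape=baac[_]c   (Q,_)→(P,a,-1)
state=P head=3 tape=baa[c]ac   (P,c)→(P,a,0)
state=P head=3 tape=baa[a]ac   (P,a)→(Q,c,+1)
state=Q head=4 tape=baac[a]c   (Q,a)→(S,_,+1)
state=S head=5 tape=baac_[c]   (S,c)→(R,_,0)
state=R head=5 tape=baac_[_]   (R,_)→(Q,c,-1)
state=Q head=4 tape=baac[_]c   (Q,_)→(P,a,-1)
state=P head=3 tape=baa[c]ac   (P,c)→(P,a,0)
state=P head=3 tape=baa[a]ac   (P,a)→(Q,c,+1)
state=Q head=4 tape=baac[a]c   (Q,a)→(S,_,+1)
state=S head=5 tape=baac_[c]   (S,c)→(R,_,0)
state=R head=5 tape=baac_[_]
After 19 steps: state R, head at 5, tape baac.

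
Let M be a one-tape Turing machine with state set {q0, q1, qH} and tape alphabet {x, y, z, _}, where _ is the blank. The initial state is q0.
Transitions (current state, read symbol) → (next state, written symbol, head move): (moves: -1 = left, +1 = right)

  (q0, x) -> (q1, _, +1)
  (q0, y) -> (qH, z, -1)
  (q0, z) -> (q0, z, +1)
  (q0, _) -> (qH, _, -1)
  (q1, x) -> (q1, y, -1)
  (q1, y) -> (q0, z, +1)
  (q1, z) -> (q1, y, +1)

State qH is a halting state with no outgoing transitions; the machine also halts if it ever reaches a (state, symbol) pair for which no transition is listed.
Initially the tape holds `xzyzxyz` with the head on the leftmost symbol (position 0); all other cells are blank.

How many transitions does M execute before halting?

state=q0 head=0 tape=[x]zyzxyz_   (q0,x)→(q1,_,+1)
state=q1 head=1 tape=_[z]yzxyz_   (q1,z)→(q1,y,+1)
state=q1 head=2 tape=_y[y]zxyz_   (q1,y)→(q0,z,+1)
state=q0 head=3 tape=_yz[z]xyz_   (q0,z)→(q0,z,+1)
state=q0 head=4 tape=_yzz[x]yz_   (q0,x)→(q1,_,+1)
state=q1 head=5 tape=_yzz_[y]z_   (q1,y)→(q0,z,+1)
state=q0 head=6 tape=_yzz_z[z]_   (q0,z)→(q0,z,+1)
state=q0 head=7 tape=_yzz_zz[_]   (q0,_)→(qH,_,-1)
state=qH head=6 tape=_yzz_z[z]_
M halts after 8 transitions.

8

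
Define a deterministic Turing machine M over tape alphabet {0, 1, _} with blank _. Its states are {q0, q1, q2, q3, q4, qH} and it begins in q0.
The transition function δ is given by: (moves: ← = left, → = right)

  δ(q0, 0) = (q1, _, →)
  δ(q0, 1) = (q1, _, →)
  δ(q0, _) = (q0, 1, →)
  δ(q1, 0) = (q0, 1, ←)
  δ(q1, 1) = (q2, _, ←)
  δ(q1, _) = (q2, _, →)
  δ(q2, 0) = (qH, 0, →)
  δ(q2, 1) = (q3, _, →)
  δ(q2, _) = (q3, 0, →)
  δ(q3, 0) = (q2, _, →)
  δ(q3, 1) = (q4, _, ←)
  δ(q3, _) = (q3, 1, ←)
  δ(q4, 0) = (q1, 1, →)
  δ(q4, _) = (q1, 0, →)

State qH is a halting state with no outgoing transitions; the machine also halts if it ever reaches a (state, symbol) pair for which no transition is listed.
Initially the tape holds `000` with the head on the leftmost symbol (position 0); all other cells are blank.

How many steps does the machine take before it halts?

state=q0 head=0 tape=[0]00____   (q0,0)→(q1,_,→)
state=q1 head=1 tape=_[0]0____   (q1,0)→(q0,1,←)
state=q0 head=0 tape=[_]10____   (q0,_)→(q0,1,→)
state=q0 head=1 tape=1[1]0____   (q0,1)→(q1,_,→)
state=q1 head=2 tape=1_[0]____   (q1,0)→(q0,1,←)
state=q0 head=1 tape=1[_]1____   (q0,_)→(q0,1,→)
state=q0 head=2 tape=11[1]____   (q0,1)→(q1,_,→)
state=q1 head=3 tape=11_[_]___   (q1,_)→(q2,_,→)
state=q2 head=4 tape=11__[_]__   (q2,_)→(q3,0,→)
state=q3 head=5 tape=11__0[_]_   (q3,_)→(q3,1,←)
state=q3 head=4 tape=11__[0]1_   (q3,0)→(q2,_,→)
state=q2 head=5 tape=11___[1]_   (q2,1)→(q3,_,→)
state=q3 head=6 tape=11____[_]   (q3,_)→(q3,1,←)
state=q3 head=5 tape=11___[_]1   (q3,_)→(q3,1,←)
state=q3 head=4 tape=11__[_]11   (q3,_)→(q3,1,←)
state=q3 head=3 tape=11_[_]111   (q3,_)→(q3,1,←)
state=q3 head=2 tape=11[_]1111   (q3,_)→(q3,1,←)
state=q3 head=1 tape=1[1]11111   (q3,1)→(q4,_,←)
state=q4 head=0 tape=[1]_11111
M halts after 18 transitions.

18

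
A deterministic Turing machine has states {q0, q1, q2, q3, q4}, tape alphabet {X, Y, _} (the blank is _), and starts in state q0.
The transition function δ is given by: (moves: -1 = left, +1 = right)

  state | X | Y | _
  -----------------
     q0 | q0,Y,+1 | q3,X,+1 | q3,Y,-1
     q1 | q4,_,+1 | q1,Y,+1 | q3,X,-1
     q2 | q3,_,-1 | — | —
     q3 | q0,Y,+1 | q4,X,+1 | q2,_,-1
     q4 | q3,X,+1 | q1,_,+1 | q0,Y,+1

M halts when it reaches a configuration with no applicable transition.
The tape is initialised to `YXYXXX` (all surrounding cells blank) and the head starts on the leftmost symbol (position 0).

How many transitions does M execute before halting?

state=q0 head=0 tape=[Y]XYXXX_____   (q0,Y)→(q3,X,+1)
state=q3 head=1 tape=X[X]YXXX_____   (q3,X)→(q0,Y,+1)
state=q0 head=2 tape=XY[Y]XXX_____   (q0,Y)→(q3,X,+1)
state=q3 head=3 tape=XYX[X]XX_____   (q3,X)→(q0,Y,+1)
state=q0 head=4 tape=XYXY[X]X_____   (q0,X)→(q0,Y,+1)
state=q0 head=5 tape=XYXYY[X]_____   (q0,X)→(q0,Y,+1)
state=q0 head=6 tape=XYXYYY[_]____   (q0,_)→(q3,Y,-1)
state=q3 head=5 tape=XYXYY[Y]Y____   (q3,Y)→(q4,X,+1)
state=q4 head=6 tape=XYXYYX[Y]____   (q4,Y)→(q1,_,+1)
state=q1 head=7 tape=XYXYYX_[_]___   (q1,_)→(q3,X,-1)
state=q3 head=6 tape=XYXYYX[_]X___   (q3,_)→(q2,_,-1)
state=q2 head=5 tape=XYXYY[X]_X___   (q2,X)→(q3,_,-1)
state=q3 head=4 tape=XYXY[Y]__X___   (q3,Y)→(q4,X,+1)
state=q4 head=5 tape=XYXYX[_]_X___   (q4,_)→(q0,Y,+1)
state=q0 head=6 tape=XYXYXY[_]X___   (q0,_)→(q3,Y,-1)
state=q3 head=5 tape=XYXYX[Y]YX___   (q3,Y)→(q4,X,+1)
state=q4 head=6 tape=XYXYXX[Y]X___   (q4,Y)→(q1,_,+1)
state=q1 head=7 tape=XYXYXX_[X]___   (q1,X)→(q4,_,+1)
state=q4 head=8 tape=XYXYXX__[_]__   (q4,_)→(q0,Y,+1)
state=q0 head=9 tape=XYXYXX__Y[_]_   (q0,_)→(q3,Y,-1)
state=q3 head=8 tape=XYXYXX__[Y]Y_   (q3,Y)→(q4,X,+1)
state=q4 head=9 tape=XYXYXX__X[Y]_   (q4,Y)→(q1,_,+1)
state=q1 head=10 tape=XYXYXX__X_[_]   (q1,_)→(q3,X,-1)
state=q3 head=9 tape=XYXYXX__X[_]X   (q3,_)→(q2,_,-1)
state=q2 head=8 tape=XYXYXX__[X]_X   (q2,X)→(q3,_,-1)
state=q3 head=7 tape=XYXYXX_[_]__X   (q3,_)→(q2,_,-1)
state=q2 head=6 tape=XYXYXX[_]___X
M halts after 26 transitions.

26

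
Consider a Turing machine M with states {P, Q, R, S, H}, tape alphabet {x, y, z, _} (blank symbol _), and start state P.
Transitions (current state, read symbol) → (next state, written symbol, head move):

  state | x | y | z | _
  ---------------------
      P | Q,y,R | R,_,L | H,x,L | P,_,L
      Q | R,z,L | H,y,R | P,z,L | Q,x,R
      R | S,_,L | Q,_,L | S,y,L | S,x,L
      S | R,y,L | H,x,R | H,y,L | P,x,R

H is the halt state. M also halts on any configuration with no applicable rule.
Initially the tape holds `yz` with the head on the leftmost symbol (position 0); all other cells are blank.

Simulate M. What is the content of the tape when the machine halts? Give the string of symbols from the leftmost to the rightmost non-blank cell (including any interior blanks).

x__z__z

state=P head=0 tape=_____[y]z   (P,y)→(R,_,L)
state=R head=-1 tape=____[_]_z   (R,_)→(S,x,L)
state=S head=-2 tape=___[_]x_z   (S,_)→(P,x,R)
state=P head=-1 tape=___x[x]_z   (P,x)→(Q,y,R)
state=Q head=0 tape=___xy[_]z   (Q,_)→(Q,x,R)
state=Q head=1 tape=___xyx[z]   (Q,z)→(P,z,L)
state=P head=0 tape=___xy[x]z   (P,x)→(Q,y,R)
state=Q head=1 tape=___xyy[z]   (Q,z)→(P,z,L)
state=P head=0 tape=___xy[y]z   (P,y)→(R,_,L)
state=R head=-1 tape=___x[y]_z   (R,y)→(Q,_,L)
state=Q head=-2 tape=___[x]__z   (Q,x)→(R,z,L)
state=R head=-3 tape=__[_]z__z   (R,_)→(S,x,L)
state=S head=-4 tape=_[_]xz__z   (S,_)→(P,x,R)
state=P head=-3 tape=_x[x]z__z   (P,x)→(Q,y,R)
state=Q head=-2 tape=_xy[z]__z   (Q,z)→(P,z,L)
state=P head=-3 tape=_x[y]z__z   (P,y)→(R,_,L)
state=R head=-4 tape=_[x]_z__z   (R,x)→(S,_,L)
state=S head=-5 tape=[_]__z__z   (S,_)→(P,x,R)
state=P head=-4 tape=x[_]_z__z   (P,_)→(P,_,L)
state=P head=-5 tape=[x]__z__z   (P,x)→(Q,y,R)
state=Q head=-4 tape=y[_]_z__z   (Q,_)→(Q,x,R)
state=Q head=-3 tape=yx[_]z__z   (Q,_)→(Q,x,R)
state=Q head=-2 tape=yxx[z]__z   (Q,z)→(P,z,L)
state=P head=-3 tape=yx[x]z__z   (P,x)→(Q,y,R)
state=Q head=-2 tape=yxy[z]__z   (Q,z)→(P,z,L)
state=P head=-3 tape=yx[y]z__z   (P,y)→(R,_,L)
state=R head=-4 tape=y[x]_z__z   (R,x)→(S,_,L)
state=S head=-5 tape=[y]__z__z   (S,y)→(H,x,R)
state=H head=-4 tape=x[_]_z__z
The non-blank tape span at halt is x__z__z.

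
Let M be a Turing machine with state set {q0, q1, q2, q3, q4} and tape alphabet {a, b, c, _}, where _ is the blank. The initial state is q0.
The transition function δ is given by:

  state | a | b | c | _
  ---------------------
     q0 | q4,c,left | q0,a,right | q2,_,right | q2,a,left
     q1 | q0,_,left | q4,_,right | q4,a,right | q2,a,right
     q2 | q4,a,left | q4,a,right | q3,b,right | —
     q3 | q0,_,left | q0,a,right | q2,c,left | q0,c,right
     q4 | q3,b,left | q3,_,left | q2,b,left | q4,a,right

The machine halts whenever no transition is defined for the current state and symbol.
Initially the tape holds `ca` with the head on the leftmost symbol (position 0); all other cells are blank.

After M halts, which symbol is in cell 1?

b

q0 | __[c]a   read c → write _, move right, go to q2
q2 | ___[a]   read a → write a, move left, go to q4
q4 | __[_]a   read _ → write a, move right, go to q4
q4 | __a[a]   read a → write b, move left, go to q3
q3 | __[a]b   read a → write _, move left, go to q0
q0 | _[_]_b   read _ → write a, move left, go to q2
q2 | [_]a_b
Cell 1 holds b when M halts.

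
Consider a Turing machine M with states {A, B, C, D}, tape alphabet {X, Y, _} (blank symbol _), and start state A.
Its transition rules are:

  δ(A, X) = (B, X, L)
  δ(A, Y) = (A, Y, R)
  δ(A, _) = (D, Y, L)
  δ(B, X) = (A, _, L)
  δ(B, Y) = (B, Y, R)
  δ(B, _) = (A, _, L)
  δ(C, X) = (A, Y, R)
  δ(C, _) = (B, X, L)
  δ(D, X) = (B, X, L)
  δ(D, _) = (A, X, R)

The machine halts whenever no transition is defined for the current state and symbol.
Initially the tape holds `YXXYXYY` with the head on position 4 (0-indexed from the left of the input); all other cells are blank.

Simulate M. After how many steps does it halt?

state=A head=4 tape=YXXY[X]YY   (A,X)→(B,X,L)
state=B head=3 tape=YXX[Y]XYY   (B,Y)→(B,Y,R)
state=B head=4 tape=YXXY[X]YY   (B,X)→(A,_,L)
state=A head=3 tape=YXX[Y]_YY   (A,Y)→(A,Y,R)
state=A head=4 tape=YXXY[_]YY   (A,_)→(D,Y,L)
state=D head=3 tape=YXX[Y]YYY
M halts after 5 transitions.

5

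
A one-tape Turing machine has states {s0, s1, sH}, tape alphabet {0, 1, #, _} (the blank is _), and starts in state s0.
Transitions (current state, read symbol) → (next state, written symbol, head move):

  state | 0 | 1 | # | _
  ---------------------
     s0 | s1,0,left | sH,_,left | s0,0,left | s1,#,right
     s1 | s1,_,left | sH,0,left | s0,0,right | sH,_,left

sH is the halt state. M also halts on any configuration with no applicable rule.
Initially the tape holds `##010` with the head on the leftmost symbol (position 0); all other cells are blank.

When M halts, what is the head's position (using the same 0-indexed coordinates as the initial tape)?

2

s0 | _[#]#010   read # → write 0, move left, go to s0
s0 | [_]0#010   read _ → write #, move right, go to s1
s1 | #[0]#010   read 0 → write _, move left, go to s1
s1 | [#]_#010   read # → write 0, move right, go to s0
s0 | 0[_]#010   read _ → write #, move right, go to s1
s1 | 0#[#]010   read # → write 0, move right, go to s0
s0 | 0#0[0]10   read 0 → write 0, move left, go to s1
s1 | 0#[0]010   read 0 → write _, move left, go to s1
s1 | 0[#]_010   read # → write 0, move right, go to s0
s0 | 00[_]010   read _ → write #, move right, go to s1
s1 | 00#[0]10   read 0 → write _, move left, go to s1
s1 | 00[#]_10   read # → write 0, move right, go to s0
s0 | 000[_]10   read _ → write #, move right, go to s1
s1 | 000#[1]0   read 1 → write 0, move left, go to sH
sH | 000[#]00
At halt the head is at cell 2.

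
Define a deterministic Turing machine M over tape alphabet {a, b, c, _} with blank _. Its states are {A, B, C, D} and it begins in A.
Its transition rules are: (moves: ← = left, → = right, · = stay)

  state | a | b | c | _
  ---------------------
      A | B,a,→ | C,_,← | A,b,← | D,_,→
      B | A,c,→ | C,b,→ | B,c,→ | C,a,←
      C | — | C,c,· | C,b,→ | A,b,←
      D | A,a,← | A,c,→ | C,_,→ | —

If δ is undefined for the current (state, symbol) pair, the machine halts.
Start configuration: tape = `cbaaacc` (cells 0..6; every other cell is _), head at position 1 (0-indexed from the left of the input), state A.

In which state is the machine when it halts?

A | __c[b]aaacc_   read b → write _, move ←, go to C
C | __[c]_aaacc_   read c → write b, move →, go to C
C | __b[_]aaacc_   read _ → write b, move ←, go to A
A | __[b]baaacc_   read b → write _, move ←, go to C
C | _[_]_baaacc_   read _ → write b, move ←, go to A
A | [_]b_baaacc_   read _ → write _, move →, go to D
D | _[b]_baaacc_   read b → write c, move →, go to A
A | _c[_]baaacc_   read _ → write _, move →, go to D
D | _c_[b]aaacc_   read b → write c, move →, go to A
A | _c_c[a]aacc_   read a → write a, move →, go to B
B | _c_ca[a]acc_   read a → write c, move →, go to A
A | _c_cac[a]cc_   read a → write a, move →, go to B
B | _c_caca[c]c_   read c → write c, move →, go to B
B | _c_cacac[c]_   read c → write c, move →, go to B
B | _c_cacacc[_]   read _ → write a, move ←, go to C
C | _c_cacac[c]a   read c → write b, move →, go to C
C | _c_cacacb[a]
No transition is defined for (C, a); M halts in state C.

C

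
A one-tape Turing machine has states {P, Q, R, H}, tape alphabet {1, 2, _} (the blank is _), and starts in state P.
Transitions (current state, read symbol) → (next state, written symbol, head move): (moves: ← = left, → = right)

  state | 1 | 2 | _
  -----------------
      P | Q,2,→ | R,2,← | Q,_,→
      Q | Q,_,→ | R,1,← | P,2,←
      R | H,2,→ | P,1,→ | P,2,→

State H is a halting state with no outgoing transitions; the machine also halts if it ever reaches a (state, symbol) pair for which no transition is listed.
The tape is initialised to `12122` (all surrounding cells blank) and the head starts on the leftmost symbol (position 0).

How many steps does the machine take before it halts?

P | [1]2122_   read 1 → write 2, move →, go to Q
Q | 2[2]122_   read 2 → write 1, move ←, go to R
R | [2]1122_   read 2 → write 1, move →, go to P
P | 1[1]122_   read 1 → write 2, move →, go to Q
Q | 12[1]22_   read 1 → write _, move →, go to Q
Q | 12_[2]2_   read 2 → write 1, move ←, go to R
R | 12[_]12_   read _ → write 2, move →, go to P
P | 122[1]2_   read 1 → write 2, move →, go to Q
Q | 1222[2]_   read 2 → write 1, move ←, go to R
R | 122[2]1_   read 2 → write 1, move →, go to P
P | 1221[1]_   read 1 → write 2, move →, go to Q
Q | 12212[_]   read _ → write 2, move ←, go to P
P | 1221[2]2   read 2 → write 2, move ←, go to R
R | 122[1]22   read 1 → write 2, move →, go to H
H | 1222[2]2
M halts after 14 transitions.

14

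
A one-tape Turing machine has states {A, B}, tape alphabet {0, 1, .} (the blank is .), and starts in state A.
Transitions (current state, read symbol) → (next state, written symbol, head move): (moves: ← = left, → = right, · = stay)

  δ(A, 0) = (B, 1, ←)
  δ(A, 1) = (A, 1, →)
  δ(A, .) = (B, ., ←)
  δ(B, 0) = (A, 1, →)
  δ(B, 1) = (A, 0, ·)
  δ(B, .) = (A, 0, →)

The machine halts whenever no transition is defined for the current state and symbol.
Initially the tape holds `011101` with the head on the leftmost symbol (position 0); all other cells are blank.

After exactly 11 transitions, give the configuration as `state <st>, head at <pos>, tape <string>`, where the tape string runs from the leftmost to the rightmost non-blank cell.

A | .[0]11101   read 0 → write 1, move ←, go to B
B | [.]111101   read . → write 0, move →, go to A
A | 0[1]11101   read 1 → write 1, move →, go to A
A | 01[1]1101   read 1 → write 1, move →, go to A
A | 011[1]101   read 1 → write 1, move →, go to A
A | 0111[1]01   read 1 → write 1, move →, go to A
A | 01111[0]1   read 0 → write 1, move ←, go to B
B | 0111[1]11   read 1 → write 0, move ·, go to A
A | 0111[0]11   read 0 → write 1, move ←, go to B
B | 011[1]111   read 1 → write 0, move ·, go to A
A | 011[0]111   read 0 → write 1, move ←, go to B
B | 01[1]1111
After 11 steps: state B, head at 1, tape 0111111.

state B, head at 1, tape 0111111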